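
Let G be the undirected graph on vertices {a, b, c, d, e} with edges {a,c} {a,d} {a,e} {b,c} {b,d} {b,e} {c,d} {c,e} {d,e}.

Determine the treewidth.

A width-3 tree decomposition is:
Bags: B1 = {b, c, d, e}  B2 = {a, c, d, e}
Tree: B1–B2
Every bag has size at most 4, so the width is 4 − 1 = 3 and tw(G) ≤ 3. On the other hand G contains the 4-clique {a, c, d, e}. A clique must lie in a single bag of any decomposition, so no decomposition can have width below 3. The upper and lower bounds meet at 3, so that is the treewidth.

3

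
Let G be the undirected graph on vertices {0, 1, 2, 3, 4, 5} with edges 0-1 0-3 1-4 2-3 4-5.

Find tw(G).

1

A width-1 tree decomposition is:
Bags: B1 = {2, 3}  B2 = {0, 3}  B3 = {0, 1}  B4 = {1, 4}  B5 = {4, 5}
Tree: B1–B2, B2–B3, B3–B4, B4–B5
Every bag has size at most 2, so the width is 2 − 1 = 1 and tw(G) ≤ 1. Since G has at least one edge (e.g. 2–3), it is not an edgeless graph, so tw(G) ≥ 1. Combining the bounds, tw(G) = 1.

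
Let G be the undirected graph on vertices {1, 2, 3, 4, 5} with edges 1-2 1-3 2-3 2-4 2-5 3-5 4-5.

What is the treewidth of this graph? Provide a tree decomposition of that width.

Treewidth 2.
Bags: B1 = {1, 2, 3}  B2 = {2, 3, 5}  B3 = {2, 4, 5}
Tree: B1–B2, B2–B3

Each bag holds 3 vertices, so the decomposition has width 2, which upper-bounds the treewidth. On the other hand G contains the 3-clique {1, 2, 3}. A clique must lie in a single bag of any decomposition, so no decomposition can have width below 2. Therefore the treewidth is 2.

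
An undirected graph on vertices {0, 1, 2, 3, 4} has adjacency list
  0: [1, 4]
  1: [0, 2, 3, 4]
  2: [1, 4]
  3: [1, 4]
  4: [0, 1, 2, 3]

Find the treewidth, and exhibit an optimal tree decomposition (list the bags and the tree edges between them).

Every bag has size at most 3, so the width is 3 − 1 = 2 and tw(G) ≤ 2. On the other hand G contains the 3-clique {0, 1, 4}. A clique must lie in a single bag of any decomposition, so no decomposition can have width below 2. Therefore the treewidth is 2.

Treewidth 2.
Bags: B1 = {1, 3, 4}  B2 = {1, 2, 4}  B3 = {0, 1, 4}
Tree: B1–B2, B1–B3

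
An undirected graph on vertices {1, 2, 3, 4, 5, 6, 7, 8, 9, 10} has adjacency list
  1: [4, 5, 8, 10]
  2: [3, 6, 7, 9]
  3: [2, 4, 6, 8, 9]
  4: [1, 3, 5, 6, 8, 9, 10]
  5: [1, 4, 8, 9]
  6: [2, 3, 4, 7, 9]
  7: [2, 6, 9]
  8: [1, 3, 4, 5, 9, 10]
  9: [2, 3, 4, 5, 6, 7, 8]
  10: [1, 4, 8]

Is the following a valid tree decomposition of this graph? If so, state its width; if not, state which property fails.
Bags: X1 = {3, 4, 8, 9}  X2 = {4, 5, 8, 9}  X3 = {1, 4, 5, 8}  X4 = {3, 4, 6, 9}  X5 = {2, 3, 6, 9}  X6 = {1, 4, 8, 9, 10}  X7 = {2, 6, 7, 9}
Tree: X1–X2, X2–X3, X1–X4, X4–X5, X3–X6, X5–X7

No — bags containing vertex 9 are not connected in the tree.

A tree decomposition must satisfy three properties: every vertex lies in some bag; for every edge, both endpoints lie together in some bag; and for every vertex, the bags containing it form a connected subtree. Here bags containing vertex 9 are not connected in the tree, so the decomposition is invalid.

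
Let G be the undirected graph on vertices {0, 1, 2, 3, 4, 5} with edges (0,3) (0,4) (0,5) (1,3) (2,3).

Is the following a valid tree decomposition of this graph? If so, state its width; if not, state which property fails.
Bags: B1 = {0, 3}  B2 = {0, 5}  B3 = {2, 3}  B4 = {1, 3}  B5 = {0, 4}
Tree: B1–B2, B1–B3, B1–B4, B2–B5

Every vertex of G appears in some bag (union = {0, 1, 2, 3, 4, 5}); every edge is covered by a bag; and for each vertex v the set of bags containing v is connected in the bag tree. The decomposition is therefore valid. The largest bag has 2 vertices, so the width is 1.

Yes; width 1.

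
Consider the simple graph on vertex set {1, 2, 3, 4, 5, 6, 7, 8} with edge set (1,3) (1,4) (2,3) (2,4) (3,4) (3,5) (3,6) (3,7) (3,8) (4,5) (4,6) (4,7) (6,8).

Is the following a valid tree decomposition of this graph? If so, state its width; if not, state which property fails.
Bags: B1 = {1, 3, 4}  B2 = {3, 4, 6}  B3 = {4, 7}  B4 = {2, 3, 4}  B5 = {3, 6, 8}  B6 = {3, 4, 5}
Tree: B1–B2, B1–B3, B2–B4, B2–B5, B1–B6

No — edge (3,7) lies in no bag.

A tree decomposition must satisfy three properties: every vertex lies in some bag; for every edge, both endpoints lie together in some bag; and for every vertex, the bags containing it form a connected subtree. Here edge (3,7) lies in no bag, so the decomposition is invalid.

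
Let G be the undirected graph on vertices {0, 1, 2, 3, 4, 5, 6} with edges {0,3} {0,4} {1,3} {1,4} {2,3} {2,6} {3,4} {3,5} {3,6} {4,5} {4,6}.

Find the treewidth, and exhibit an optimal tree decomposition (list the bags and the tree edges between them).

Every bag has size at most 3, so the width is 3 − 1 = 2 and tw(G) ≤ 2. Conversely, {2, 3, 6} is a clique of size 3, and the vertices of any clique must share a bag in every tree decomposition; so some bag has ≥ 3 vertices and tw(G) ≥ 2. Hence tw(G) = 2 exactly.

Treewidth 2.
One such decomposition:
Bags: B1 = {3, 4, 6}  B2 = {1, 3, 4}  B3 = {0, 3, 4}  B4 = {2, 3, 6}  B5 = {3, 4, 5}
Tree: B1–B2, B2–B3, B1–B4, B2–B5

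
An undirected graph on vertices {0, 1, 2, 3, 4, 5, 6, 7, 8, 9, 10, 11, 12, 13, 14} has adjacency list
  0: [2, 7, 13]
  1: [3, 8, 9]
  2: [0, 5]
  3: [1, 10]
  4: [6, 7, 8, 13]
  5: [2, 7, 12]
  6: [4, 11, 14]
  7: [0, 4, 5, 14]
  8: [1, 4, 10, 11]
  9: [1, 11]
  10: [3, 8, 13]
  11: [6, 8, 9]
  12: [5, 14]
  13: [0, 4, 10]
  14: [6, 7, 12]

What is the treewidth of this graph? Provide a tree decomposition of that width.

Every bag has size at most 4, so the width is 4 − 1 = 3 and tw(G) ≤ 3. For the lower bound: the 4 vertex sets {1,3,9}, {11}, {8}, {4,6,10,13} are disjoint, each induces a connected subgraph, and every pair is joined by at least one edge of G. Contracting each set to a single vertex therefore yields K_{4} as a minor, and since treewidth is minor-monotone, tw(G) ≥ tw(K_{4}) = 3. Combining the bounds, tw(G) = 3.

Treewidth 3.
One optimal decomposition is:
Bags: B1 = {1, 3, 9, 11}  B2 = {1, 3, 8, 11}  B3 = {3, 8, 10, 11}  B4 = {6, 8, 10, 11}  B5 = {4, 6, 8, 10}  B6 = {4, 6, 10, 13}  B7 = {4, 6, 13, 14}  B8 = {4, 7, 13, 14}  B9 = {0, 7, 13, 14}  B10 = {0, 7, 12, 14}  B11 = {0, 5, 7, 12}  B12 = {0, 2, 5, 12}
Tree: B1–B2, B2–B3, B3–B4, B4–B5, B5–B6, B6–B7, B7–B8, B8–B9, B9–B10, B10–B11, B11–B12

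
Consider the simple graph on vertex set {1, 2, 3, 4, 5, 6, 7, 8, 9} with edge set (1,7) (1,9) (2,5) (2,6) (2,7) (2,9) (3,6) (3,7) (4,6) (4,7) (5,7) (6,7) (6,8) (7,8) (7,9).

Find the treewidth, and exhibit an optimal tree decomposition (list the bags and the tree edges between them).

Treewidth 2.
One such decomposition:
Bags: B1 = {2, 6, 7}  B2 = {2, 7, 9}  B3 = {1, 7, 9}  B4 = {6, 7, 8}  B5 = {3, 6, 7}  B6 = {2, 5, 7}  B7 = {4, 6, 7}
Tree: B1–B2, B2–B3, B1–B4, B4–B5, B1–B6, B5–B7

The largest bag has 3 vertices, giving width 2; this decomposition certifies tw(G) ≤ 2. For the lower bound, the 3 vertices {1, 7, 9} are pairwise adjacent, and any tree decomposition puts a clique entirely inside one bag — forcing width ≥ 2. Combining the bounds, tw(G) = 2.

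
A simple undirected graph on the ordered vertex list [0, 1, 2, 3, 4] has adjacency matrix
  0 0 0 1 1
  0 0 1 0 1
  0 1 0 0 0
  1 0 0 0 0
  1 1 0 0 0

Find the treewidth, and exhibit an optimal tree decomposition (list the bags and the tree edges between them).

Treewidth 1.
Bags: B1 = {0, 3}  B2 = {0, 4}  B3 = {1, 4}  B4 = {1, 2}
Tree: B1–B2, B2–B3, B3–B4

Each bag holds 2 vertices, so the decomposition has width 1, which upper-bounds the treewidth. Any graph with an edge has treewidth ≥ 1, and G has the edge 3–0. The upper and lower bounds meet at 1, so that is the treewidth.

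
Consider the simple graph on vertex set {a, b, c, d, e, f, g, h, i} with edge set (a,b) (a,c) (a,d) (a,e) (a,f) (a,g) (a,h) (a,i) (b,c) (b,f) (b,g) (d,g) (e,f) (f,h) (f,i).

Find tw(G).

2

A width-2 tree decomposition is:
Bags: B1 = {a, b, c}  B2 = {a, b, g}  B3 = {a, b, f}  B4 = {a, d, g}  B5 = {a, f, i}  B6 = {a, e, f}  B7 = {a, f, h}
Tree: B1–B2, B1–B3, B2–B4, B3–B5, B5–B6, B3–B7
Each bag holds 3 vertices, so the decomposition has width 2, which upper-bounds the treewidth. For the lower bound, the 3 vertices {a, d, g} are pairwise adjacent, and any tree decomposition puts a clique entirely inside one bag — forcing width ≥ 2. Combining the bounds, tw(G) = 2.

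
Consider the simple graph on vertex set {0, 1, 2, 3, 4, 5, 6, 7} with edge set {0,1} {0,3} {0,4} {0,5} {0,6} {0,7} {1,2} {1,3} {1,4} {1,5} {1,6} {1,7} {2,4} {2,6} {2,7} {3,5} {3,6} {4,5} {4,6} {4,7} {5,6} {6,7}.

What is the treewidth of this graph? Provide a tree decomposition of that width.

The largest bag has 5 vertices, giving width 4; this decomposition certifies tw(G) ≤ 4. On the other hand G contains the 5-clique {0, 1, 3, 5, 6}. A clique must lie in a single bag of any decomposition, so no decomposition can have width below 4. Combining the bounds, tw(G) = 4.

Treewidth 4.
One optimal decomposition is:
Bags: B1 = {0, 1, 4, 6, 7}  B2 = {0, 1, 4, 5, 6}  B3 = {1, 2, 4, 6, 7}  B4 = {0, 1, 3, 5, 6}
Tree: B1–B2, B1–B3, B2–B4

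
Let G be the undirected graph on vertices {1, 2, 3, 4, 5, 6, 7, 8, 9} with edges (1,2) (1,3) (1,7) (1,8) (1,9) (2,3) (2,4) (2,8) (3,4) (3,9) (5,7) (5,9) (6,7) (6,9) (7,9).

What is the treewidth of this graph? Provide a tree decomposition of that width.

Every bag has size at most 3, so the width is 3 − 1 = 2 and tw(G) ≤ 2. On the other hand G contains the 3-clique {1, 3, 9}. A clique must lie in a single bag of any decomposition, so no decomposition can have width below 2. Hence tw(G) = 2 exactly.

Treewidth 2.
One optimal decomposition is:
Bags: B1 = {1, 3, 9}  B2 = {1, 7, 9}  B3 = {1, 2, 3}  B4 = {1, 2, 8}  B5 = {6, 7, 9}  B6 = {2, 3, 4}  B7 = {5, 7, 9}
Tree: B1–B2, B1–B3, B3–B4, B2–B5, B3–B6, B5–B7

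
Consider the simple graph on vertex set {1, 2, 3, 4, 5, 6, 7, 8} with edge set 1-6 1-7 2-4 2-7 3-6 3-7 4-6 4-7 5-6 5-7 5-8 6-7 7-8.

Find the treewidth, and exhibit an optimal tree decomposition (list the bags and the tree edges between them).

The largest bag has 3 vertices, giving width 2; this decomposition certifies tw(G) ≤ 2. For the lower bound, the 3 vertices {5, 7, 8} are pairwise adjacent, and any tree decomposition puts a clique entirely inside one bag — forcing width ≥ 2. Hence tw(G) = 2 exactly.

Treewidth 2.
One such decomposition:
Bags: B1 = {5, 6, 7}  B2 = {3, 6, 7}  B3 = {5, 7, 8}  B4 = {4, 6, 7}  B5 = {1, 6, 7}  B6 = {2, 4, 7}
Tree: B1–B2, B1–B3, B1–B4, B4–B5, B4–B6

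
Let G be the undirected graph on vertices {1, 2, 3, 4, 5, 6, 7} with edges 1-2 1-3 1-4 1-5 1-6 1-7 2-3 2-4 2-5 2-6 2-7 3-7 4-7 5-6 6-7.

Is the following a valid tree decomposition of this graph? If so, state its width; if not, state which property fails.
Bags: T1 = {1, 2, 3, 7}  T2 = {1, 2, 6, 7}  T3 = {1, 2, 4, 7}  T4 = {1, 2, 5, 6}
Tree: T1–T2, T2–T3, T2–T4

Yes; width 3.

Vertex coverage: the bags together contain {1, 2, 3, 4, 5, 6, 7}, the full vertex set. Edge coverage: each edge of G has both endpoints in at least one bag. Running intersection: for every vertex, the bags containing it form a connected subtree. All three properties hold, so this is a valid tree decomposition of width max|bag| − 1 = 3, and hence tw(G) ≤ 3.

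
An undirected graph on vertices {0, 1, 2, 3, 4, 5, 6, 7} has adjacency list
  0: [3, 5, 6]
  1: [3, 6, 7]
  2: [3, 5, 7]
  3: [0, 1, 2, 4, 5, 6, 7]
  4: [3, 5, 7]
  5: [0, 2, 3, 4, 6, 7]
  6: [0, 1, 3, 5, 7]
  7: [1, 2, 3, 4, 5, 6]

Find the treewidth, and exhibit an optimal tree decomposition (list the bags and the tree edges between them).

Treewidth 3.
One such decomposition:
Bags: B1 = {3, 4, 5, 7}  B2 = {3, 5, 6, 7}  B3 = {2, 3, 5, 7}  B4 = {0, 3, 5, 6}  B5 = {1, 3, 6, 7}
Tree: B1–B2, B2–B3, B2–B4, B2–B5

Each bag holds 4 vertices, so the decomposition has width 3, which upper-bounds the treewidth. On the other hand G contains the 4-clique {1, 3, 6, 7}. A clique must lie in a single bag of any decomposition, so no decomposition can have width below 3. The upper and lower bounds meet at 3, so that is the treewidth.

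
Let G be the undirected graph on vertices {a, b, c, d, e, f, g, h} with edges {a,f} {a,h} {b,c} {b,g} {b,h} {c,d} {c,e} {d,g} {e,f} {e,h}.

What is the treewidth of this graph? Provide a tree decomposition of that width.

The largest bag has 3 vertices, giving width 2; this decomposition certifies tw(G) ≤ 2. For the lower bound, G contains the cycle d–g–b–c–d, so G is not a forest; only forests have treewidth ≤ 1, hence tw(G) ≥ 2. Hence tw(G) = 2 exactly.

Treewidth 2.
Bags: B1 = {c, d, g}  B2 = {b, c, g}  B3 = {b, c, e}  B4 = {b, e, h}  B5 = {e, f, h}  B6 = {a, f, h}
Tree: B1–B2, B2–B3, B3–B4, B4–B5, B5–B6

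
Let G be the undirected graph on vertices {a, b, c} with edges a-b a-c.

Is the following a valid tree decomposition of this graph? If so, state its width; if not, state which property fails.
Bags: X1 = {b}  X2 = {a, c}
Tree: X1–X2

A tree decomposition must satisfy three properties: every vertex lies in some bag; for every edge, both endpoints lie together in some bag; and for every vertex, the bags containing it form a connected subtree. Here edge (a,b) lies in no bag, so the decomposition is invalid.

No — edge (a,b) lies in no bag.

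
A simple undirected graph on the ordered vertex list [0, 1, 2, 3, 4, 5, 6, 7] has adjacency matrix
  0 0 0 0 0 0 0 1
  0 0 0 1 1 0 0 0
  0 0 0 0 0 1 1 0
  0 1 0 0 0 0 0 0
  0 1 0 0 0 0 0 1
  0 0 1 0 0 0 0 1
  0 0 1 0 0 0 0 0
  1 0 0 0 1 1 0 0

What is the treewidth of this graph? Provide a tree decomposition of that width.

Treewidth 1.
One such decomposition:
Bags: B1 = {5, 7}  B2 = {4, 7}  B3 = {1, 4}  B4 = {2, 5}  B5 = {2, 6}  B6 = {1, 3}  B7 = {0, 7}
Tree: B1–B2, B2–B3, B1–B4, B4–B5, B3–B6, B2–B7

Every bag has size at most 2, so the width is 2 − 1 = 1 and tw(G) ≤ 1. G has an edge, so its treewidth is at least 1. The upper and lower bounds meet at 1, so that is the treewidth.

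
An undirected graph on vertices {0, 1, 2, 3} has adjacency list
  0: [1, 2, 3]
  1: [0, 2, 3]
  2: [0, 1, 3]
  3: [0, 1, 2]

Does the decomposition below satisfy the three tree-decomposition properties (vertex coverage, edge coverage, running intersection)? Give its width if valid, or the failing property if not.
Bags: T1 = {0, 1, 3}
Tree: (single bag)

No — vertex 2 appears in no bag.

A tree decomposition must satisfy three properties: every vertex lies in some bag; for every edge, both endpoints lie together in some bag; and for every vertex, the bags containing it form a connected subtree. Here vertex 2 appears in no bag, so the decomposition is invalid.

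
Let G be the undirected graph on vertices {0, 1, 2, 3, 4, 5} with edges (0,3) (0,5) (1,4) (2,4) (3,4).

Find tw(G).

1

A width-1 tree decomposition is:
Bags: B1 = {2, 4}  B2 = {3, 4}  B3 = {1, 4}  B4 = {0, 3}  B5 = {0, 5}
Tree: B1–B2, B1–B3, B2–B4, B4–B5
Every bag has size at most 2, so the width is 2 − 1 = 1 and tw(G) ≤ 1. Since G has at least one edge (e.g. 2–4), it is not an edgeless graph, so tw(G) ≥ 1. Combining the bounds, tw(G) = 1.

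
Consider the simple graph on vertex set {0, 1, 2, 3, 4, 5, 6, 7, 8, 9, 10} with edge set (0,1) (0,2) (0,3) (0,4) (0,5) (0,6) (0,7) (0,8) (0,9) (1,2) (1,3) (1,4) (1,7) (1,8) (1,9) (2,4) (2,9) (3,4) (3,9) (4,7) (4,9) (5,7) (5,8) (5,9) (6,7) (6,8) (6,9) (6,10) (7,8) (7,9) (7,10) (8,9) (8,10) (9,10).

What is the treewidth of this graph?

A width-4 tree decomposition is:
Bags: B1 = {0, 1, 7, 8, 9}  B2 = {0, 1, 4, 7, 9}  B3 = {0, 1, 2, 4, 9}  B4 = {0, 5, 7, 8, 9}  B5 = {0, 1, 3, 4, 9}  B6 = {0, 6, 7, 8, 9}  B7 = {6, 7, 8, 9, 10}
Tree: B1–B2, B2–B3, B1–B4, B2–B5, B1–B6, B6–B7
Each bag holds 5 vertices, so the decomposition has width 4, which upper-bounds the treewidth. For the lower bound, the 5 vertices {0, 1, 7, 8, 9} are pairwise adjacent, and any tree decomposition puts a clique entirely inside one bag — forcing width ≥ 4. Hence tw(G) = 4 exactly.

4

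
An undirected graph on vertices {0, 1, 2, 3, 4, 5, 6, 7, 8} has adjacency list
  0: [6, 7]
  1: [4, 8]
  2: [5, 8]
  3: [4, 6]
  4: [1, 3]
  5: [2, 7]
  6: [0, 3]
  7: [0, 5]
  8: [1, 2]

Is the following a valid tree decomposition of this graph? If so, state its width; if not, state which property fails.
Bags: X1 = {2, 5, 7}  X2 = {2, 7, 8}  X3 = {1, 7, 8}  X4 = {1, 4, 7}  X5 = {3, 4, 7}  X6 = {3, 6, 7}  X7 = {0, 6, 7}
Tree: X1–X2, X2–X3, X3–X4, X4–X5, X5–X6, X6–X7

Checking the three conditions: (i) the bags cover all of {0, 1, 2, 3, 4, 5, 6, 7, 8}; (ii) for each edge, some bag contains both endpoints; (iii) the bags containing any fixed vertex form a subtree. All hold, so the decomposition is valid with width 3 − 1 = 2.

Yes; width 2.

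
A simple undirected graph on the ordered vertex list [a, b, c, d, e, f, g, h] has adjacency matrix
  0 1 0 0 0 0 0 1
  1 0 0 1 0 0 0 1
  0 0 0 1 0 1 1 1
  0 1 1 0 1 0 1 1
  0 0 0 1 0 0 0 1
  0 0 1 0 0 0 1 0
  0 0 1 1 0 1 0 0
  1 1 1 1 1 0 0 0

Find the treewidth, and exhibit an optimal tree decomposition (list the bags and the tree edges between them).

Each bag holds 3 vertices, so the decomposition has width 2, which upper-bounds the treewidth. For the lower bound, the 3 vertices {c, d, g} are pairwise adjacent, and any tree decomposition puts a clique entirely inside one bag — forcing width ≥ 2. Therefore the treewidth is 2.

Treewidth 2.
One such decomposition:
Bags: B1 = {c, d, g}  B2 = {c, d, h}  B3 = {d, e, h}  B4 = {c, f, g}  B5 = {b, d, h}  B6 = {a, b, h}
Tree: B1–B2, B2–B3, B1–B4, B3–B5, B5–B6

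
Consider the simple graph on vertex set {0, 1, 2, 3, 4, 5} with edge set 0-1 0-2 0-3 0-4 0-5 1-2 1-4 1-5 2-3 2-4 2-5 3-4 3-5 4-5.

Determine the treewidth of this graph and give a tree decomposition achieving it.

Treewidth 4.
One such decomposition:
Bags: B1 = {0, 2, 3, 4, 5}  B2 = {0, 1, 2, 4, 5}
Tree: B1–B2

The largest bag has 5 vertices, giving width 4; this decomposition certifies tw(G) ≤ 4. Conversely, {0, 1, 2, 4, 5} is a clique of size 5, and the vertices of any clique must share a bag in every tree decomposition; so some bag has ≥ 5 vertices and tw(G) ≥ 4. The upper and lower bounds meet at 4, so that is the treewidth.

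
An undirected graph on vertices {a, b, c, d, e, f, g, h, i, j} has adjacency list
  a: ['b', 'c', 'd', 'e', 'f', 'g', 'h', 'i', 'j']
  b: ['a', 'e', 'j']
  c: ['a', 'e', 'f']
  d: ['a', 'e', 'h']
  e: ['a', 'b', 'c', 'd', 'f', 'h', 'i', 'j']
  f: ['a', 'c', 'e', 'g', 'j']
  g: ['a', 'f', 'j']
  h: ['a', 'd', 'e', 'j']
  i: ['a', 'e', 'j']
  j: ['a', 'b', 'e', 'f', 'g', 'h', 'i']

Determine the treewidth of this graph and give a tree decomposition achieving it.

Each bag holds 4 vertices, so the decomposition has width 3, which upper-bounds the treewidth. For the lower bound, the 4 vertices {a, f, g, j} are pairwise adjacent, and any tree decomposition puts a clique entirely inside one bag — forcing width ≥ 3. Hence tw(G) = 3 exactly.

Treewidth 3.
One optimal decomposition is:
Bags: B1 = {a, e, f, j}  B2 = {a, e, h, j}  B3 = {a, d, e, h}  B4 = {a, f, g, j}  B5 = {a, e, i, j}  B6 = {a, b, e, j}  B7 = {a, c, e, f}
Tree: B1–B2, B2–B3, B1–B4, B2–B5, B1–B6, B1–B7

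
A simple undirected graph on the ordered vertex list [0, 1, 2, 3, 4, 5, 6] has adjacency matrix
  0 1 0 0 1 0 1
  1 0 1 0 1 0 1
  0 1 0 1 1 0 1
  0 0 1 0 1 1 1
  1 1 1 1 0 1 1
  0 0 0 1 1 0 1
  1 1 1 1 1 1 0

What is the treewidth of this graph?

3

A width-3 tree decomposition is:
Bags: B1 = {2, 3, 4, 6}  B2 = {1, 2, 4, 6}  B3 = {3, 4, 5, 6}  B4 = {0, 1, 4, 6}
Tree: B1–B2, B1–B3, B2–B4
Every bag has size at most 4, so the width is 4 − 1 = 3 and tw(G) ≤ 3. Conversely, {0, 1, 4, 6} is a clique of size 4, and the vertices of any clique must share a bag in every tree decomposition; so some bag has ≥ 4 vertices and tw(G) ≥ 3. Therefore the treewidth is 3.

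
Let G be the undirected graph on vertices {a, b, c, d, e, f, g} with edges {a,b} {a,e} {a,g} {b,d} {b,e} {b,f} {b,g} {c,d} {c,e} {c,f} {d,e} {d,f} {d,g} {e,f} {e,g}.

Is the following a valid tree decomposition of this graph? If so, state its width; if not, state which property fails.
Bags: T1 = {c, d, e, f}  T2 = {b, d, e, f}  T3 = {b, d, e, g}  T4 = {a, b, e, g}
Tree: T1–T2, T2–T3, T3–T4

Vertex coverage: the bags together contain {a, b, c, d, e, f, g}, the full vertex set. Edge coverage: each edge of G has both endpoints in at least one bag. Running intersection: for every vertex, the bags containing it form a connected subtree. All three properties hold, so this is a valid tree decomposition of width max|bag| − 1 = 3, and hence tw(G) ≤ 3.

Yes; width 3.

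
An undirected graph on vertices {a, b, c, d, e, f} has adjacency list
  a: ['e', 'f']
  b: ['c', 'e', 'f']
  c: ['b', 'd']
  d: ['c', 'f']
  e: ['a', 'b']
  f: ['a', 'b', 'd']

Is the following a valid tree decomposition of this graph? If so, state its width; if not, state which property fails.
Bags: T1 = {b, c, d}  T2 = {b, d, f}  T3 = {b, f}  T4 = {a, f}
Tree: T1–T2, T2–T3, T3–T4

A tree decomposition must satisfy three properties: every vertex lies in some bag; for every edge, both endpoints lie together in some bag; and for every vertex, the bags containing it form a connected subtree. Here vertex e appears in no bag, so the decomposition is invalid.

No — vertex e appears in no bag.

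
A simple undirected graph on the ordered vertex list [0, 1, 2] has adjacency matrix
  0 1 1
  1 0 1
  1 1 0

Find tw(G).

2

A width-2 tree decomposition is:
Bags: B1 = {0, 1, 2}
Tree: (single bag)
A single bag containing all 3 vertices is trivially a valid decomposition of width 2. For the lower bound, the 3 vertices {0, 1, 2} are pairwise adjacent, and any tree decomposition puts a clique entirely inside one bag — forcing width ≥ 2. Combining the bounds, tw(G) = 2.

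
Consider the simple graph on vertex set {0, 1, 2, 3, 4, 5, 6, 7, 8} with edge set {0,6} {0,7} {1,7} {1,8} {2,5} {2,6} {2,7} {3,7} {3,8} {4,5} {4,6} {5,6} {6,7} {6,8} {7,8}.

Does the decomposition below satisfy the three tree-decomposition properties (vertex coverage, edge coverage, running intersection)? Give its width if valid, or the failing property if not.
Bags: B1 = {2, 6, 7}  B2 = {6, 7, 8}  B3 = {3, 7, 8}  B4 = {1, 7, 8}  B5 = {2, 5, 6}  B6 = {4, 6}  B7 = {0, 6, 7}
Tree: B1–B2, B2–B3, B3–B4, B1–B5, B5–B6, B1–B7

A tree decomposition must satisfy three properties: every vertex lies in some bag; for every edge, both endpoints lie together in some bag; and for every vertex, the bags containing it form a connected subtree. Here edge (5,4) lies in no bag, so the decomposition is invalid.

No — edge (5,4) lies in no bag.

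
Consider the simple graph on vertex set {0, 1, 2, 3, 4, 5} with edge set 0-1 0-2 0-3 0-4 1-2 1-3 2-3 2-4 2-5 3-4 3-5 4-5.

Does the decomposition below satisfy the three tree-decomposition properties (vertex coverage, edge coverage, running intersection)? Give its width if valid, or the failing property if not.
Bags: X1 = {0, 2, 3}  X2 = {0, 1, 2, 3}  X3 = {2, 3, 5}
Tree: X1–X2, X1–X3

A tree decomposition must satisfy three properties: every vertex lies in some bag; for every edge, both endpoints lie together in some bag; and for every vertex, the bags containing it form a connected subtree. Here vertex 4 appears in no bag, so the decomposition is invalid.

No — vertex 4 appears in no bag.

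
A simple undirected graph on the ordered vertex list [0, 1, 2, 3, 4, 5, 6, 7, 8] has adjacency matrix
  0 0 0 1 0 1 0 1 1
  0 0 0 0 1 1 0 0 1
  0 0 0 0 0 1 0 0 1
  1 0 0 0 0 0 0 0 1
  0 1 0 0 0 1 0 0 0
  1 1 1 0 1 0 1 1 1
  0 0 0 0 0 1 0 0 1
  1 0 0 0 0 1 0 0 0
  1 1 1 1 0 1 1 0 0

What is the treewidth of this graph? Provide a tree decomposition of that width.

Treewidth 2.
Bags: B1 = {0, 5, 7}  B2 = {0, 5, 8}  B3 = {1, 5, 8}  B4 = {1, 4, 5}  B5 = {0, 3, 8}  B6 = {5, 6, 8}  B7 = {2, 5, 8}
Tree: B1–B2, B2–B3, B3–B4, B2–B5, B2–B6, B6–B7

Each bag holds 3 vertices, so the decomposition has width 2, which upper-bounds the treewidth. Conversely, {0, 3, 8} is a clique of size 3, and the vertices of any clique must share a bag in every tree decomposition; so some bag has ≥ 3 vertices and tw(G) ≥ 2. Therefore the treewidth is 2.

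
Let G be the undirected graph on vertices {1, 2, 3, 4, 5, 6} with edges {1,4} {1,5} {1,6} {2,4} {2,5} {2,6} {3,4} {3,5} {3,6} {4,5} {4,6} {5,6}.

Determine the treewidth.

A width-3 tree decomposition is:
Bags: B1 = {1, 4, 5, 6}  B2 = {3, 4, 5, 6}  B3 = {2, 4, 5, 6}
Tree: B1–B2, B1–B3
Every bag has size at most 4, so the width is 4 − 1 = 3 and tw(G) ≤ 3. Conversely, {1, 4, 5, 6} is a clique of size 4, and the vertices of any clique must share a bag in every tree decomposition; so some bag has ≥ 4 vertices and tw(G) ≥ 3. Combining the bounds, tw(G) = 3.

3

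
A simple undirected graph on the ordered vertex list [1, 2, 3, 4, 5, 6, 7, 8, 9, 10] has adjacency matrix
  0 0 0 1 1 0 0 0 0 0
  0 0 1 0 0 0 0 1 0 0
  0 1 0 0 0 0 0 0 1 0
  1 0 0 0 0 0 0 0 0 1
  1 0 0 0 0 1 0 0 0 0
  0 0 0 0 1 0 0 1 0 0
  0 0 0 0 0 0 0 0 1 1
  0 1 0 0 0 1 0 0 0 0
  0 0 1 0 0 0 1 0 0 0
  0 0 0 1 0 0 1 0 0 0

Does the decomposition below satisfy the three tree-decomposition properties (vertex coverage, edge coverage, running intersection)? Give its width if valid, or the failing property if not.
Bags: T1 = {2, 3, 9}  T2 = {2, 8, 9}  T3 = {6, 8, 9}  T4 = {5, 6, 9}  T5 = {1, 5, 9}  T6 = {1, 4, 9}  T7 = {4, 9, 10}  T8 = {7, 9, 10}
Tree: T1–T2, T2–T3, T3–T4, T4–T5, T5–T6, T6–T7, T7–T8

Every vertex of G appears in some bag (union = {1, 2, 3, 4, 5, 6, 7, 8, 9, 10}); every edge is covered by a bag; and for each vertex v the set of bags containing v is connected in the bag tree. The decomposition is therefore valid. The largest bag has 3 vertices, so the width is 2.

Yes; width 2.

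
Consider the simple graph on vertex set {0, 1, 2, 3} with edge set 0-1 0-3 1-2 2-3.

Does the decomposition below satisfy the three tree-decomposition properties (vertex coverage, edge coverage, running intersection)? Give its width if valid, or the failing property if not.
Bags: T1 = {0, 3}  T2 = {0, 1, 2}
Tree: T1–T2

No — edge (2,3) lies in no bag.

A tree decomposition must satisfy three properties: every vertex lies in some bag; for every edge, both endpoints lie together in some bag; and for every vertex, the bags containing it form a connected subtree. Here edge (2,3) lies in no bag, so the decomposition is invalid.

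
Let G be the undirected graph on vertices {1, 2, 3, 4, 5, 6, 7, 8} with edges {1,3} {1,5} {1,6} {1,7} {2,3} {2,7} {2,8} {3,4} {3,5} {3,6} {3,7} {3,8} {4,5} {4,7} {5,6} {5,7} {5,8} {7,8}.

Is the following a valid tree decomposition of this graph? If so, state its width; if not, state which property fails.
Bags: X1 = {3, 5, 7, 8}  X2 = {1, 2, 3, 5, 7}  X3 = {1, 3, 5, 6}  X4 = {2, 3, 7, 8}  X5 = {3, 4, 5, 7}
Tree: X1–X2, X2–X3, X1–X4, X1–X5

No — bags containing vertex 2 are not connected in the tree.

A tree decomposition must satisfy three properties: every vertex lies in some bag; for every edge, both endpoints lie together in some bag; and for every vertex, the bags containing it form a connected subtree. Here bags containing vertex 2 are not connected in the tree, so the decomposition is invalid.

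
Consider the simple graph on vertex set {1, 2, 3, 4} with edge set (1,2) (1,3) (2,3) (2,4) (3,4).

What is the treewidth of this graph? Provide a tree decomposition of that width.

The largest bag has 3 vertices, giving width 2; this decomposition certifies tw(G) ≤ 2. For the lower bound, the 3 vertices {1, 2, 3} are pairwise adjacent, and any tree decomposition puts a clique entirely inside one bag — forcing width ≥ 2. The upper and lower bounds meet at 2, so that is the treewidth.

Treewidth 2.
One such decomposition:
Bags: B1 = {1, 2, 3}  B2 = {2, 3, 4}
Tree: B1–B2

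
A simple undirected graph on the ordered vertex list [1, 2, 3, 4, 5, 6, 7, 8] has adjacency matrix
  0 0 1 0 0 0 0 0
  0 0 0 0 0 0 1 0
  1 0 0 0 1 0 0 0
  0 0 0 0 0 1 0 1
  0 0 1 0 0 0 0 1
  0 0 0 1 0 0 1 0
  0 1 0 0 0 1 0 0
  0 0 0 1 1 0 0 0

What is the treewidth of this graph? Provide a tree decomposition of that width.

The largest bag has 2 vertices, giving width 1; this decomposition certifies tw(G) ≤ 1. Any graph with an edge has treewidth ≥ 1, and G has the edge 2–7. Hence tw(G) = 1 exactly.

Treewidth 1.
One such decomposition:
Bags: B1 = {2, 7}  B2 = {6, 7}  B3 = {4, 6}  B4 = {4, 8}  B5 = {5, 8}  B6 = {3, 5}  B7 = {1, 3}
Tree: B1–B2, B2–B3, B3–B4, B4–B5, B5–B6, B6–B7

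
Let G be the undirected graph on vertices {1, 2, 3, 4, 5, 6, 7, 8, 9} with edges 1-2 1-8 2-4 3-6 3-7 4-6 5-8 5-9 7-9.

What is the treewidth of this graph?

2

A width-2 tree decomposition is:
Bags: B1 = {1, 2, 4}  B2 = {1, 4, 6}  B3 = {1, 3, 6}  B4 = {1, 3, 7}  B5 = {1, 7, 9}  B6 = {1, 5, 9}  B7 = {1, 5, 8}
Tree: B1–B2, B2–B3, B3–B4, B4–B5, B5–B6, B6–B7
The largest bag has 3 vertices, giving width 2; this decomposition certifies tw(G) ≤ 2. The edges 1–2–4–6–3–7–9–5–8–1 form a cycle, so G is not a tree and its treewidth is at least 2. Hence tw(G) = 2 exactly.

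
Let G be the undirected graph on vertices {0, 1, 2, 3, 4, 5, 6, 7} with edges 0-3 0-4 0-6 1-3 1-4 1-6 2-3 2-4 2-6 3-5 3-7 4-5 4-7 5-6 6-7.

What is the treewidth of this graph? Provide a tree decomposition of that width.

Every bag has size at most 4, so the width is 4 − 1 = 3 and tw(G) ≤ 3. For the lower bound: the 4 vertex sets {3,5}, {0,4}, {6}, {7} are disjoint, each induces a connected subgraph, and every pair is joined by at least one edge of G. Contracting each set to a single vertex therefore yields K_{4} as a minor, and since treewidth is minor-monotone, tw(G) ≥ tw(K_{4}) = 3. Therefore the treewidth is 3.

Treewidth 3.
One optimal decomposition is:
Bags: B1 = {3, 4, 5, 6}  B2 = {0, 3, 4, 6}  B3 = {3, 4, 6, 7}  B4 = {2, 3, 4, 6}  B5 = {1, 3, 4, 6}
Tree: B1–B2, B2–B3, B3–B4, B4–B5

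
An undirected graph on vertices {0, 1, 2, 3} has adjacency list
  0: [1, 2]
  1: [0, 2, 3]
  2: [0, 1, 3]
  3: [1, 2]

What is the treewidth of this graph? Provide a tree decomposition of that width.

Treewidth 2.
Bags: B1 = {0, 1, 2}  B2 = {1, 2, 3}
Tree: B1–B2

Each bag holds 3 vertices, so the decomposition has width 2, which upper-bounds the treewidth. On the other hand G contains the 3-clique {0, 1, 2}. A clique must lie in a single bag of any decomposition, so no decomposition can have width below 2. Hence tw(G) = 2 exactly.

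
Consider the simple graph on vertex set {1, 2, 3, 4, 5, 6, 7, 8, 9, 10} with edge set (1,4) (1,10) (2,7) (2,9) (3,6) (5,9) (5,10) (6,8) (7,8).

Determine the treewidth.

A width-1 tree decomposition is:
Bags: B1 = {3, 6}  B2 = {6, 8}  B3 = {7, 8}  B4 = {2, 7}  B5 = {2, 9}  B6 = {5, 9}  B7 = {5, 10}  B8 = {1, 10}  B9 = {1, 4}
Tree: B1–B2, B2–B3, B3–B4, B4–B5, B5–B6, B6–B7, B7–B8, B8–B9
Each bag holds 2 vertices, so the decomposition has width 1, which upper-bounds the treewidth. G has an edge, so its treewidth is at least 1. Combining the bounds, tw(G) = 1.

1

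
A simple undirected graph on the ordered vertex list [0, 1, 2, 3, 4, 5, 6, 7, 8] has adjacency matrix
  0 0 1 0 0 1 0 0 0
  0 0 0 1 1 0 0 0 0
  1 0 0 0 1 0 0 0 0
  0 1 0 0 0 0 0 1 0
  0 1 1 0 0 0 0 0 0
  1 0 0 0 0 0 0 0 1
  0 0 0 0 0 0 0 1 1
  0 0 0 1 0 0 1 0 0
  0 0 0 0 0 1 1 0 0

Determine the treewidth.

A width-2 tree decomposition is:
Bags: B1 = {0, 2, 4}  B2 = {0, 1, 4}  B3 = {0, 1, 3}  B4 = {0, 3, 7}  B5 = {0, 6, 7}  B6 = {0, 6, 8}  B7 = {0, 5, 8}
Tree: B1–B2, B2–B3, B3–B4, B4–B5, B5–B6, B6–B7
Every bag has size at most 3, so the width is 3 − 1 = 2 and tw(G) ≤ 2. For the lower bound, G contains the cycle 0–2–4–1–3–7–6–8–5–0, so G is not a forest; only forests have treewidth ≤ 1, hence tw(G) ≥ 2. The upper and lower bounds meet at 2, so that is the treewidth.

2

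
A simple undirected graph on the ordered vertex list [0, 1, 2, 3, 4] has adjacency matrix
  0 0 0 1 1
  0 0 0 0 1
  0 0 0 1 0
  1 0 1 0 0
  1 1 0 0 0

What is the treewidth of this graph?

A width-1 tree decomposition is:
Bags: B1 = {2, 3}  B2 = {0, 3}  B3 = {0, 4}  B4 = {1, 4}
Tree: B1–B2, B2–B3, B3–B4
Every bag has size at most 2, so the width is 2 − 1 = 1 and tw(G) ≤ 1. Since G has at least one edge (e.g. 2–3), it is not an edgeless graph, so tw(G) ≥ 1. Therefore the treewidth is 1.

1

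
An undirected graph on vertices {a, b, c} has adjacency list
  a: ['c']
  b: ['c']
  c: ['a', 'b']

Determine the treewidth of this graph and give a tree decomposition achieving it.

Treewidth 1.
Bags: B1 = {a, c}  B2 = {b, c}
Tree: B1–B2

Every bag has size at most 2, so the width is 2 − 1 = 1 and tw(G) ≤ 1. Any graph with an edge has treewidth ≥ 1, and G has the edge c–a. The upper and lower bounds meet at 1, so that is the treewidth.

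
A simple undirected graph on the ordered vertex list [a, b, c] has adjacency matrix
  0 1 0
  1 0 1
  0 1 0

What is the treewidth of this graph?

A width-1 tree decomposition is:
Bags: B1 = {a, b}  B2 = {b, c}
Tree: B1–B2
Every bag has size at most 2, so the width is 2 − 1 = 1 and tw(G) ≤ 1. G has an edge, so its treewidth is at least 1. Therefore the treewidth is 1.

1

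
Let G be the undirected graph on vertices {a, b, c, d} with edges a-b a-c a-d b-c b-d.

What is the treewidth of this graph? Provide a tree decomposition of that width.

Treewidth 2.
One such decomposition:
Bags: B1 = {a, b, c}  B2 = {a, b, d}
Tree: B1–B2

Every bag has size at most 3, so the width is 3 − 1 = 2 and tw(G) ≤ 2. Conversely, {a, b, d} is a clique of size 3, and the vertices of any clique must share a bag in every tree decomposition; so some bag has ≥ 3 vertices and tw(G) ≥ 2. Hence tw(G) = 2 exactly.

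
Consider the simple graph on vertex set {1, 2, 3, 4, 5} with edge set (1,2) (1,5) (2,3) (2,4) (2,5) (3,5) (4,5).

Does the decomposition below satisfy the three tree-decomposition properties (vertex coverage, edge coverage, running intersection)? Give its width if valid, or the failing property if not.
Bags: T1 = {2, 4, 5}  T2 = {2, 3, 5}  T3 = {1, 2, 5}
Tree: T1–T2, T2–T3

Vertex coverage: the bags together contain {1, 2, 3, 4, 5}, the full vertex set. Edge coverage: each edge of G has both endpoints in at least one bag. Running intersection: for every vertex, the bags containing it form a connected subtree. All three properties hold, so this is a valid tree decomposition of width max|bag| − 1 = 2, and hence tw(G) ≤ 2.

Yes; width 2.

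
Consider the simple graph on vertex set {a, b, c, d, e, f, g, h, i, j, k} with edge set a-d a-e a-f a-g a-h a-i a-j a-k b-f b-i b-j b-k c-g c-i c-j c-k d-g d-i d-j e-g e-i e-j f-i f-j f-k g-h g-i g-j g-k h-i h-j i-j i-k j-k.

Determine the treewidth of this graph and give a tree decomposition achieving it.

Treewidth 4.
One optimal decomposition is:
Bags: B1 = {b, f, i, j, k}  B2 = {a, f, i, j, k}  B3 = {a, g, i, j, k}  B4 = {a, e, g, i, j}  B5 = {a, g, h, i, j}  B6 = {a, d, g, i, j}  B7 = {c, g, i, j, k}
Tree: B1–B2, B2–B3, B3–B4, B4–B5, B3–B6, B3–B7

The largest bag has 5 vertices, giving width 4; this decomposition certifies tw(G) ≤ 4. Conversely, {c, g, i, j, k} is a clique of size 5, and the vertices of any clique must share a bag in every tree decomposition; so some bag has ≥ 5 vertices and tw(G) ≥ 4. Therefore the treewidth is 4.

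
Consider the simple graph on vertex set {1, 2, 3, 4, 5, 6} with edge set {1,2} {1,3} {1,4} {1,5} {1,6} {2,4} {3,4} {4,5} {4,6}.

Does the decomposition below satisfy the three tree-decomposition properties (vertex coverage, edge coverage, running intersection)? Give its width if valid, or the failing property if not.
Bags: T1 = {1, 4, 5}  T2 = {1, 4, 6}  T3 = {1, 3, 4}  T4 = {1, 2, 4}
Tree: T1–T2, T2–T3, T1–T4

Yes; width 2.

Checking the three conditions: (i) the bags cover all of {1, 2, 3, 4, 5, 6}; (ii) for each edge, some bag contains both endpoints; (iii) the bags containing any fixed vertex form a subtree. All hold, so the decomposition is valid with width 3 − 1 = 2.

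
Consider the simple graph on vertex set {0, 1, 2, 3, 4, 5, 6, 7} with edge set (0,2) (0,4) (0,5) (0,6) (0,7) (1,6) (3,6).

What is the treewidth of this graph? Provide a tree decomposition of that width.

Treewidth 1.
One such decomposition:
Bags: B1 = {0, 7}  B2 = {0, 4}  B3 = {0, 6}  B4 = {3, 6}  B5 = {0, 5}  B6 = {1, 6}  B7 = {0, 2}
Tree: B1–B2, B2–B3, B3–B4, B2–B5, B3–B6, B5–B7

Every bag has size at most 2, so the width is 2 − 1 = 1 and tw(G) ≤ 1. Any graph with an edge has treewidth ≥ 1, and G has the edge 7–0. Therefore the treewidth is 1.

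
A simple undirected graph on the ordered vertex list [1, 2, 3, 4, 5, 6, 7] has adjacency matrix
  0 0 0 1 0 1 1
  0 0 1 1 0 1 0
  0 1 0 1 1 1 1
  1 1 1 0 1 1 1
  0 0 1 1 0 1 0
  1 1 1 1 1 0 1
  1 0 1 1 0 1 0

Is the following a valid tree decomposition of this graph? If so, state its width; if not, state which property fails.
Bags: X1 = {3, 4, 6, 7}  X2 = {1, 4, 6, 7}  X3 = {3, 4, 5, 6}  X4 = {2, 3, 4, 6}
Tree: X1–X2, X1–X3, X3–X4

Yes; width 3.

Checking the three conditions: (i) the bags cover all of {1, 2, 3, 4, 5, 6, 7}; (ii) for each edge, some bag contains both endpoints; (iii) the bags containing any fixed vertex form a subtree. All hold, so the decomposition is valid with width 4 − 1 = 3.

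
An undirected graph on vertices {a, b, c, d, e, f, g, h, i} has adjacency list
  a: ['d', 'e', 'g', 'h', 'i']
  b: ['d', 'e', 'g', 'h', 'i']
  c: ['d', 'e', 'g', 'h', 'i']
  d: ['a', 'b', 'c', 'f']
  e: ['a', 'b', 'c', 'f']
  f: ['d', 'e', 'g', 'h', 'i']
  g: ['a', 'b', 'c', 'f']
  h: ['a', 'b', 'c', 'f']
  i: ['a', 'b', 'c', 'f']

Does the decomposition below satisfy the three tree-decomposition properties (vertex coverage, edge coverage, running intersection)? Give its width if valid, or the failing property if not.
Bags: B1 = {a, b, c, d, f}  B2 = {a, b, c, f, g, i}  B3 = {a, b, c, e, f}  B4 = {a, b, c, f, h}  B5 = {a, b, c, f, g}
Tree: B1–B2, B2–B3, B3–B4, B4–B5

A tree decomposition must satisfy three properties: every vertex lies in some bag; for every edge, both endpoints lie together in some bag; and for every vertex, the bags containing it form a connected subtree. Here bags containing vertex g are not connected in the tree, so the decomposition is invalid.

No — bags containing vertex g are not connected in the tree.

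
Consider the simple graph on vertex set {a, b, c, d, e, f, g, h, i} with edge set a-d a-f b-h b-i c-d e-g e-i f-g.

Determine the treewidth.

A width-1 tree decomposition is:
Bags: B1 = {c, d}  B2 = {a, d}  B3 = {a, f}  B4 = {f, g}  B5 = {e, g}  B6 = {e, i}  B7 = {b, i}  B8 = {b, h}
Tree: B1–B2, B2–B3, B3–B4, B4–B5, B5–B6, B6–B7, B7–B8
Every bag has size at most 2, so the width is 2 − 1 = 1 and tw(G) ≤ 1. G has an edge, so its treewidth is at least 1. Combining the bounds, tw(G) = 1.

1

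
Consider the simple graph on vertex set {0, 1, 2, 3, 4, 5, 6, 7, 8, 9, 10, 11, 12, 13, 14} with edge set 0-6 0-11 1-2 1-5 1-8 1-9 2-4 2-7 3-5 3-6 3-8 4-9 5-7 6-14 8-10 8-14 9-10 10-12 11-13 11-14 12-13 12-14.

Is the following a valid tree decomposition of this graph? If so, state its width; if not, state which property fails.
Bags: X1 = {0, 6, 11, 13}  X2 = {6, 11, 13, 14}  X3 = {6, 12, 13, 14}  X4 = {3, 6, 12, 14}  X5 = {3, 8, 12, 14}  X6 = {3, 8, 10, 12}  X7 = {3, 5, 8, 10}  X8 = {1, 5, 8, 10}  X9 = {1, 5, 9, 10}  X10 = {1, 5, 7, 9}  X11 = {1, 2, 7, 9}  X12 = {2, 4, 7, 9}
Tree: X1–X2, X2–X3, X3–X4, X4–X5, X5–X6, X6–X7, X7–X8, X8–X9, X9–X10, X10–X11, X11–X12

Vertex coverage: the bags together contain {0, 1, 2, 3, 4, 5, 6, 7, 8, 9, 10, 11, 12, 13, 14}, the full vertex set. Edge coverage: each edge of G has both endpoints in at least one bag. Running intersection: for every vertex, the bags containing it form a connected subtree. All three properties hold, so this is a valid tree decomposition of width max|bag| − 1 = 3, and hence tw(G) ≤ 3.

Yes; width 3.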